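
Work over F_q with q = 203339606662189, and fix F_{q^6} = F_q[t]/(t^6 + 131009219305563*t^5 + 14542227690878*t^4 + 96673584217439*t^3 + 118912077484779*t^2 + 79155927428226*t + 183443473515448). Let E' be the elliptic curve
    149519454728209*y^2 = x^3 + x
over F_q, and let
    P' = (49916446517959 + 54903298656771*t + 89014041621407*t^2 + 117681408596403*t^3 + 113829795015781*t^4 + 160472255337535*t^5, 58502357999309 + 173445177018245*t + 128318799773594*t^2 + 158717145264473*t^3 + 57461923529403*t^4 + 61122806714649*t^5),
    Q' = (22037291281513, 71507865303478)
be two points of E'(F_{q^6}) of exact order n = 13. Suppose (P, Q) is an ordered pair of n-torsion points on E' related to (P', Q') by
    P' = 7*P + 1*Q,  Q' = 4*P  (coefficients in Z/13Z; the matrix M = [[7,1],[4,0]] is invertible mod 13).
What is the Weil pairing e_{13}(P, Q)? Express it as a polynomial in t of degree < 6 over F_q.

26326129269185 + 33208484941895*t + 185177728759959*t^2 + 157640816629045*t^3 + 49641551717280*t^4 + 20089905455429*t^5

Under M = [[7,1],[4,0]] in GL_2(Z/13), e_{13}(P',Q') = e_{13}(P,Q)^(7*0-1*4 mod 13).
Inverting 9 mod 13: 3. Thus e_{13}(P,Q) = e(P',Q')^{3}.
Montgomery->Weierstrass: x_W = 29790080427338*x, y_W=29790080427338*y on F_{203339606662189}; lands on y^2=x^3+103037333365500*x.
Miller loop for e_{13} over F_{203339606662189^6}: bits of 13 = 1101; 3 double steps + 2 add steps, l/v at each.
So e_{13}(P',Q') = 70919636704030 + 125754839463102*t + 104846175895884*t^2 + 137948066588261*t^3 + 48769955156086*t^4 + 4651722521131*t^5.
Finally e_{13}(P,Q) = 26326129269185 + 33208484941895*t + 185177728759959*t^2 + 157640816629045*t^3 + 49641551717280*t^4 + 20089905455429*t^5.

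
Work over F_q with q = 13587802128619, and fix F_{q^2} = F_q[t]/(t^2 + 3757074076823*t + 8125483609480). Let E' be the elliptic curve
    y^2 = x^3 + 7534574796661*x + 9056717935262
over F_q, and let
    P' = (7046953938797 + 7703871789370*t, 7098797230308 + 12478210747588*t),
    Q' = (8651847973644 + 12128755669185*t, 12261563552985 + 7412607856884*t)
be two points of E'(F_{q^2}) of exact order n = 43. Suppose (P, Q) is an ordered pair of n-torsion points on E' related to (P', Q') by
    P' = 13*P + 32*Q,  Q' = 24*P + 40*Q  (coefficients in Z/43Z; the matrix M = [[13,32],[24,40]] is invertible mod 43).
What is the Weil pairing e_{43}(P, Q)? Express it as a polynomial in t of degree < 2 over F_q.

Alternating bilinearity on E[43] (values in mu_{43} in F_{13587802128619^2}) gives e(P',Q') = e(P,Q)^det(M).
So e_{43}(P,Q) = e_{43}(P',Q')^{13}, since 10*13 = 1 mod 43.
Miller loop for e_{43} over F_{13587802128619^2}: bits of 43 = 101011; 5 double steps + 3 add steps, l/v at each.
Result: e(P',Q') = 5451353741283 + 3699393502864*t.
(5451353741283 + 3699393502864*t)^{13} mod (13587802128619,f) = 4461750765541 + 5864534669197*t.

4461750765541 + 5864534669197*t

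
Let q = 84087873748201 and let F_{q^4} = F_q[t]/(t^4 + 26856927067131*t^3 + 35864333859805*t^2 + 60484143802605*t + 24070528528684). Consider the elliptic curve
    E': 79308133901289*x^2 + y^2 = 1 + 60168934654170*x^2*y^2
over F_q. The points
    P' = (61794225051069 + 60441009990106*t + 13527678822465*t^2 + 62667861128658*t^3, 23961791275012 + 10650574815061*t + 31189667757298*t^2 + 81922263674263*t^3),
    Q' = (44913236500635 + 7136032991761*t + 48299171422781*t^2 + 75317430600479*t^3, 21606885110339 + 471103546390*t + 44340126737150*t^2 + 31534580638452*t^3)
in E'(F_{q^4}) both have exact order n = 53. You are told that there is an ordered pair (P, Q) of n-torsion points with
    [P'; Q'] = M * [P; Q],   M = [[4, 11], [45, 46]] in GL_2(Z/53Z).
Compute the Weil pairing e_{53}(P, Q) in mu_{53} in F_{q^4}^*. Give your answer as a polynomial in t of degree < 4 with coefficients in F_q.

68604806448966 + 11012847829042*t + 30768183430659*t^2 + 25196644036951*t^3

Under M = [[4,11],[45,46]] in GL_2(Z/53), e_{53}(P',Q') = e_{53}(P,Q)^(4*46-11*45 mod 53).
det M = 4*46 - 11*45 = -311 = 7 (mod 53); 7^{-1} = 38 (mod 53).
Edwards a_E,d_E -> Montgomery A=27781036068072,B=55712580361279 -> Weierstrass 5293177786299,72599673539879 via alpha=65290114966677,beta=25806768248830.
Run Miller on y^2=x^3+5293177786299*x+72599673539879 over F_{84087873748201}: ladder 110101 (6 bits); e = f_P(D_Q)/f_Q(D_P).
So e_{53}(P',Q') = 39949101766314 + 33310431147584*t + 58754848875250*t^2 + 1451517138148*t^3.
Finally e_{53}(P,Q) = 68604806448966 + 11012847829042*t + 30768183430659*t^2 + 25196644036951*t^3.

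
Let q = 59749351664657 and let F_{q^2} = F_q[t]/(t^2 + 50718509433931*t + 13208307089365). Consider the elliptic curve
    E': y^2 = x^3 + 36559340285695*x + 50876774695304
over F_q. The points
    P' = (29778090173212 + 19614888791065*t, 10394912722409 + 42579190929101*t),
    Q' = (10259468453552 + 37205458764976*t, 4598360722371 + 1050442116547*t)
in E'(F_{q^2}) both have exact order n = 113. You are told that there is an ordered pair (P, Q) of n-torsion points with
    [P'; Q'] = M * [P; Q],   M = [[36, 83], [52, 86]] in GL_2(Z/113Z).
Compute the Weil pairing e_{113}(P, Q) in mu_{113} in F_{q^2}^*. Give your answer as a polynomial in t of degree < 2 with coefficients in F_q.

Since e_{113}(P,P)=e_{113}(Q,Q)=1 and e_{113}(Q,P)=e_{113}(P,Q)^{-1}, expanding e_{113}(36*P + 83*Q,52*P + 86*Q) leaves e(P,Q)^det(M).
det M = 36*86 - 83*52 = -1220 = 23 (mod 113); 23^{-1} = 59 (mod 113).
n = 113 = (1110001)_2 (7 bits, wt 4); accumulate f_{113,P'}(Q'+S)/f_{113,P'}(S) along the 6-step ladder.
So e_{113}(P',Q') = 52660992726045 + 55645961608751*t.
e_{113}(P,Q) = (52660992726045 + 55645961608751*t)^{59} = 14635655281685 + 54208715849444*t.

14635655281685 + 54208715849444*t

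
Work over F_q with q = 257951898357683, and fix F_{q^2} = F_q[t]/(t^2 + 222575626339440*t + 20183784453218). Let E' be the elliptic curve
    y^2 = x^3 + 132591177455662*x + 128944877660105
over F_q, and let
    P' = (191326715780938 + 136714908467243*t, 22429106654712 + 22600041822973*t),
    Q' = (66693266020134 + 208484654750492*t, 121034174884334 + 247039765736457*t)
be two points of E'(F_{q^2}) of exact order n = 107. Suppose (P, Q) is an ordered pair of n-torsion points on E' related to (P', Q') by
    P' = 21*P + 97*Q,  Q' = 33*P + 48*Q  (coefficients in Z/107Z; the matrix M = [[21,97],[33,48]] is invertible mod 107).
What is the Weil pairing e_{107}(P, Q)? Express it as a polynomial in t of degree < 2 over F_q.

The 107-Weil pairing on E[107] over F_{257951898357683} is alternating-bilinear: e_{107}(P',Q') = e_{107}(P,Q)^det(M).
Inverting 54 mod 107: 2. Thus e_{107}(P,Q) = e(P',Q')^{2}.
7-bit Miller (1101011) on E'/F_{257951898357683} with a'=132591177455662, b'=128944877660105: accumulate tangent/chord ratios at Q'+S and P'+S'.
f_P(D_Q)/f_Q(D_P) = 69781918584664 + 96950107275259*t.
(69781918584664 + 96950107275259*t)^{2} mod (257951898357683,f) = 202101425344098 + 92865628090113*t.

202101425344098 + 92865628090113*t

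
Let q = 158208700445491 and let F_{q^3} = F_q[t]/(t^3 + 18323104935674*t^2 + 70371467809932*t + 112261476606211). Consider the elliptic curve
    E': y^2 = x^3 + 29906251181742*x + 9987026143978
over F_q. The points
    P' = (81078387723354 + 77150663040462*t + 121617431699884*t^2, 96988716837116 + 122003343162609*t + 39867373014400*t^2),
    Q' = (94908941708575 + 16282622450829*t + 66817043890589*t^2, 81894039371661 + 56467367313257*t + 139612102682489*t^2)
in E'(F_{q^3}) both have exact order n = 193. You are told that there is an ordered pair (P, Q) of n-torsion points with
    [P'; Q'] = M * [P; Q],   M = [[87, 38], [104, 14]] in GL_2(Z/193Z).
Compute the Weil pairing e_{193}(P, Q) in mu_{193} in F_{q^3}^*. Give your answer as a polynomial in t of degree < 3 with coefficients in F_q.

77765215607198 + 31933299750053*t + 53015667749794*t^2

e_{193} is bilinear + alternating on E[193], so e_{193}(87*P + 38*Q, 104*P + 14*Q) = e_{193}(P,Q)^(87*14-38*104).
87*14 - 38*104 = -2734; reduced mod 193: det = 161, inverse 6.
8-bit Miller (11000001) on E'/F_{158208700445491} with a'=29906251181742, b'=9987026143978: accumulate tangent/chord ratios at Q'+S and P'+S'.
f_P(D_Q)/f_Q(D_P) = 26868508111317 + 31940290569185*t + 55187975578476*t^2.
Finally e_{193}(P,Q) = 77765215607198 + 31933299750053*t + 53015667749794*t^2.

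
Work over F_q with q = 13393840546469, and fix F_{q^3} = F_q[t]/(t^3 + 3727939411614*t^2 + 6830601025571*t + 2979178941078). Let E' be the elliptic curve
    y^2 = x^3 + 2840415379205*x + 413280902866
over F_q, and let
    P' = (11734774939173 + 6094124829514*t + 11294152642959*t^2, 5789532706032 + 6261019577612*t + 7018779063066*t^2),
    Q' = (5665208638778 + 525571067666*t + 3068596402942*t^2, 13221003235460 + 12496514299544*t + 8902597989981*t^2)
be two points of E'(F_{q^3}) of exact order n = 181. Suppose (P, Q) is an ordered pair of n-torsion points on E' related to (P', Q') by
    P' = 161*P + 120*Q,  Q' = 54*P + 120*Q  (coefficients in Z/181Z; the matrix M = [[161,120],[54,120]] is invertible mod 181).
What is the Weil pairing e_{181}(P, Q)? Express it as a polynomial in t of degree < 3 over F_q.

Under M = [[161,120],[54,120]] in GL_2(Z/181), e_{181}(P',Q') = e_{181}(P,Q)^(161*120-120*54 mod 181).
det(M) mod 181 = 170; its inverse in (Z/181)^* is 148 (check: 170*148 mod 181 = 1).
n = 181 = (10110101)_2 (8 bits, wt 5); accumulate f_{181,P'}(Q'+S)/f_{181,P'}(S) along the 7-step ladder.
f_P(D_Q)/f_Q(D_P) = 5264013002079 + 1653872209309*t + 1309882000189*t^2.
Finally e_{181}(P,Q) = 2225590231690 + 4720733575931*t + 2748112650384*t^2.

2225590231690 + 4720733575931*t + 2748112650384*t^2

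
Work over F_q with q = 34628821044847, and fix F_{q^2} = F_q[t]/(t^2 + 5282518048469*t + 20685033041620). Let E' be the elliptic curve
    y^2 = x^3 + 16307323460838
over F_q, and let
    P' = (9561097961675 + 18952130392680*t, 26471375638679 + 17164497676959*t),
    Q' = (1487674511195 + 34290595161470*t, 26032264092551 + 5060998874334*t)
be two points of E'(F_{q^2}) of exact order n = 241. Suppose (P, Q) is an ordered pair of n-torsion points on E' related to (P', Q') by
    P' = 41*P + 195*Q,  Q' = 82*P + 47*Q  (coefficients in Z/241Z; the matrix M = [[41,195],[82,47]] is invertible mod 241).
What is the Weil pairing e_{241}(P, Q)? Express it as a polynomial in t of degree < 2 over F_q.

Since e_{241}(P,P)=e_{241}(Q,Q)=1 and e_{241}(Q,P)=e_{241}(P,Q)^{-1}, expanding e_{241}(41*P + 195*Q,82*P + 47*Q) leaves e(P,Q)^det(M).
Inverting 156 mod 241: 17. Thus e_{241}(P,Q) = e(P',Q')^{17}.
Run Miller on y^2=x^3+16307323460838 over F_{34628821044847}: ladder 11110001 (8 bits); e = f_P(D_Q)/f_Q(D_P).
Result: e(P',Q') = 12489049944768 + 18053087257378*t.
Hence e(P,Q) = 15288976103825 + 6267329687333*t in F_{34628821044847^2}^*.

15288976103825 + 6267329687333*t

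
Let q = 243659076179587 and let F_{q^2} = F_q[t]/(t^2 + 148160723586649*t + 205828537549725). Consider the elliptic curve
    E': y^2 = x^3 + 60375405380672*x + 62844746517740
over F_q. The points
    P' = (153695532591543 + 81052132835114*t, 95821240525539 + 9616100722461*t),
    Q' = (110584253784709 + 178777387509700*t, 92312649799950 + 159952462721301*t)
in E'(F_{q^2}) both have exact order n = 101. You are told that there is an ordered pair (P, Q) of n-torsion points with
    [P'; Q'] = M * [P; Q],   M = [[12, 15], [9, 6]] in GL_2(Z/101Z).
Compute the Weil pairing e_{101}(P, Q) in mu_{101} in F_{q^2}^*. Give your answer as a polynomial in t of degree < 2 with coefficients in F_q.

Alternating bilinearity on E[101] (values in mu_{101} in F_{243659076179587^2}) gives e(P',Q') = e(P,Q)^det(M).
12*6 - 15*9 = -63; reduced mod 101: det = 38, inverse 8.
n = 101 = (1100101)_2 (7 bits, wt 4); accumulate f_{101,P'}(Q'+S)/f_{101,P'}(S) along the 6-step ladder.
e_{101}(P',Q') = 13663279155231 + 122093981852129*t.
e_{101}(P,Q) = (13663279155231 + 122093981852129*t)^{8} = 63276510590582 + 215925628841419*t.

63276510590582 + 215925628841419*t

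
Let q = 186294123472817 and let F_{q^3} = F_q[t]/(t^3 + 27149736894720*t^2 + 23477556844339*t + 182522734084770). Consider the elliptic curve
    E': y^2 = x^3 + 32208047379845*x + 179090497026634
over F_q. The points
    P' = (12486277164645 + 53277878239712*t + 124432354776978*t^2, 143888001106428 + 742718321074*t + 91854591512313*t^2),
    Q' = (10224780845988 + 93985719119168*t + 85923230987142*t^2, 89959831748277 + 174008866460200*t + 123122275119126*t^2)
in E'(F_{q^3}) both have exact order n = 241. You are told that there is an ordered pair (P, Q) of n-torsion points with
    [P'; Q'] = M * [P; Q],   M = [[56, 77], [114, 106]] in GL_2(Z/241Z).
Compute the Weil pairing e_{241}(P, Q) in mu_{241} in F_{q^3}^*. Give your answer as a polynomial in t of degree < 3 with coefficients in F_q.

99541810665015 + 65112187985462*t + 87617091049251*t^2

e_{241} is bilinear + alternating on E[241], so e_{241}(56*P + 77*Q, 114*P + 106*Q) = e_{241}(P,Q)^(56*106-77*114).
So e_{241}(P,Q) = e_{241}(P',Q')^{188}, since 50*188 = 1 mod 241.
Miller loop for e_{241} over F_{186294123472817^3}: bits of 241 = 11110001; 7 double steps + 4 add steps, l/v at each.
Result: e(P',Q') = 10852089691247 + 24588321706097*t + 108238508499671*t^2.
Thus e_{241}(P,Q) = 99541810665015 + 65112187985462*t + 87617091049251*t^2.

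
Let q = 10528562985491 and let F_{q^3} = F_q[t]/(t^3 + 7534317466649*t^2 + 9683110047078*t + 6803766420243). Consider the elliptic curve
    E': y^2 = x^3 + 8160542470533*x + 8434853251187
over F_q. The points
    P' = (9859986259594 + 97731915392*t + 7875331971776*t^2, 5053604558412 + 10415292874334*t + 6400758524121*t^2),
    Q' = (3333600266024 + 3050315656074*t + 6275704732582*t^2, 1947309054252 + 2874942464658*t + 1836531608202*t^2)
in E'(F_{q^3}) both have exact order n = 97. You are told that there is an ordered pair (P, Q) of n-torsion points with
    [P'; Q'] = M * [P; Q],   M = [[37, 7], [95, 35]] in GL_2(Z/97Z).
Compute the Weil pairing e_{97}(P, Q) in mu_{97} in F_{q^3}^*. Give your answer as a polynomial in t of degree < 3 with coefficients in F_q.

e_{97}(aP+bQ,cP+dQ) = e_{97}(P,Q)^(ad-bc); with (a,b,c,d)=(37,7,95,35) this gives the det-97 law.
37*35 - 7*95 = 630; reduced mod 97: det = 48, inverse 95.
n = 97 = (1100001)_2 (7 bits, wt 3); accumulate f_{97,P'}(Q'+S)/f_{97,P'}(S) along the 6-step ladder.
The quotient is 5370600431964 + 5819123602698*t + 3082133764124*t^2.
Finally e_{97}(P,Q) = 7200755595894 + 2220788570274*t + 8432437420148*t^2.

7200755595894 + 2220788570274*t + 8432437420148*t^2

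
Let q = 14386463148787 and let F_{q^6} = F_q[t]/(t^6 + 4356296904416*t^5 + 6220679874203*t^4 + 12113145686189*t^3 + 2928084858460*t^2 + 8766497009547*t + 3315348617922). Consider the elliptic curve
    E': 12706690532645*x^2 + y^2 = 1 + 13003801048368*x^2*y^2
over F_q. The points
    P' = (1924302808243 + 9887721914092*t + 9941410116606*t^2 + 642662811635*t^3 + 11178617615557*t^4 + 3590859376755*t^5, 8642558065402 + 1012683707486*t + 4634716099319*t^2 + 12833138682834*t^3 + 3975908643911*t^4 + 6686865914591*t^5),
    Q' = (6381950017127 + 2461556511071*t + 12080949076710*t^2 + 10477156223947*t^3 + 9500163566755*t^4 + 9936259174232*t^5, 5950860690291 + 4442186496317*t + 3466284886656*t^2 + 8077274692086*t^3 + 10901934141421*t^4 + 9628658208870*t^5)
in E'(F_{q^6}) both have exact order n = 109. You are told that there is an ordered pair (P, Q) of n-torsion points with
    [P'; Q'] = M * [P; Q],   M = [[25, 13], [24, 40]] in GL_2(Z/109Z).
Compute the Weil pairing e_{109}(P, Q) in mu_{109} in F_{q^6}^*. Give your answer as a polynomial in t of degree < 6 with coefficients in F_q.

Alternating bilinearity on E[109] (values in mu_{109} in F_{14386463148787^6}) gives e(P',Q') = e(P,Q)^det(M).
det M = 25*40 - 13*24 = 688 = 34 (mod 109); 34^{-1} = 93 (mod 109).
Map (x,y)_Ed via u=(1+y)/(1-y), v=(1+y)/((1-y)x) to Montgomery A=7487905372629,B=12471792316566; then to (a',b')=(8371137827253,2270577501597).
Double-and-add over 1101101: 7-1 doublings, 5-1 additions; each step l_{T,T}/v_{2T} or l_{T,P'}/v at Q'+S for random S.
So e_{109}(P',Q') = 556820981456 + 2545018540430*t + 3011405823044*t^2 + 9458909353856*t^3 + 7973933597669*t^4 + 7889227510426*t^5.
Finally e_{109}(P,Q) = 5815635476042 + 5309730782619*t + 2112655592084*t^2 + 6856624274198*t^3 + 12778008708131*t^4 + 4440253818057*t^5.

5815635476042 + 5309730782619*t + 2112655592084*t^2 + 6856624274198*t^3 + 12778008708131*t^4 + 4440253818057*t^5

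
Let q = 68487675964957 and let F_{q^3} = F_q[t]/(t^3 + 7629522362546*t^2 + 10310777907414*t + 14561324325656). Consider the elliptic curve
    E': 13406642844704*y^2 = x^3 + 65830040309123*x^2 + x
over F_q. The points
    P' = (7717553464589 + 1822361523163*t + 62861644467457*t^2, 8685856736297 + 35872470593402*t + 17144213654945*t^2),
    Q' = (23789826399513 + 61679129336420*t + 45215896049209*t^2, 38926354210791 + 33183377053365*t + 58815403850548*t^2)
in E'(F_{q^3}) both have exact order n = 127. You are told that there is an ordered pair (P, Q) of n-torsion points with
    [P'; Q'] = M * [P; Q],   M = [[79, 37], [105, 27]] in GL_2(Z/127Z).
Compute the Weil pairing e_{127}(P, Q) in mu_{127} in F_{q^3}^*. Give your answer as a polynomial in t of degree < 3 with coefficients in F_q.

e_{127}(aP+bQ,cP+dQ) = e_{127}(P,Q)^(ad-bc); with (a,b,c,d)=(79,37,105,27) this gives the det-127 law.
Hence e(P,Q) = e(P',Q')^{44} where 44 = 26^{-1} mod 127.
Set x_W=19807860787203*u+51867202044836, y_W=19807860787203*v; then E': y_W^2=x_W^3+56716614498271*x_W+35310885912449.
7-bit Miller (1111111) on E'/F_{68487675964957} with a'=56716614498271, b'=35310885912449: accumulate tangent/chord ratios at Q'+S and P'+S'.
f_P(D_Q)/f_Q(D_P) = 5218615923090 + 15768074177245*t + 44887721363765*t^2.
e_{127}(P,Q) = (5218615923090 + 15768074177245*t + 44887721363765*t^2)^{44} = 28075480061138 + 16089304560817*t + 35018665072205*t^2.

28075480061138 + 16089304560817*t + 35018665072205*t^2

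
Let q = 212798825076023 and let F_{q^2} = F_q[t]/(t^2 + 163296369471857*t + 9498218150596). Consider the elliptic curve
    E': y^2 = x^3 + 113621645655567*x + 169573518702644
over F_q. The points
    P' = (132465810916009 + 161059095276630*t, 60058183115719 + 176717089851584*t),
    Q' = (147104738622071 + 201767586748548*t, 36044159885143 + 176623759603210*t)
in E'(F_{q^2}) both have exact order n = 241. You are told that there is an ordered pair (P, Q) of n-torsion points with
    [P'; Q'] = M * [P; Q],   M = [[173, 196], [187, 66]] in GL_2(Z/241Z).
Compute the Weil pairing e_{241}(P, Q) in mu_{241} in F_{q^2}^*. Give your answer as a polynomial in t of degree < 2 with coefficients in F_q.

118785082691987 + 5169101986063*t

e_{241} is bilinear + alternating on E[241], so e_{241}(173*P + 196*Q, 187*P + 66*Q) = e_{241}(P,Q)^(173*66-196*187).
173*66 - 196*187 = -25234; reduced mod 241: det = 71, inverse 129.
8-bit Miller (11110001) on E'/F_{212798825076023} with a'=113621645655567, b'=169573518702644: accumulate tangent/chord ratios at Q'+S and P'+S'.
Result: e(P',Q') = 192821692253420 + 124525080642704*t.
Raise to 129: e(P,Q) = 118785082691987 + 5169101986063*t in mu_{241}.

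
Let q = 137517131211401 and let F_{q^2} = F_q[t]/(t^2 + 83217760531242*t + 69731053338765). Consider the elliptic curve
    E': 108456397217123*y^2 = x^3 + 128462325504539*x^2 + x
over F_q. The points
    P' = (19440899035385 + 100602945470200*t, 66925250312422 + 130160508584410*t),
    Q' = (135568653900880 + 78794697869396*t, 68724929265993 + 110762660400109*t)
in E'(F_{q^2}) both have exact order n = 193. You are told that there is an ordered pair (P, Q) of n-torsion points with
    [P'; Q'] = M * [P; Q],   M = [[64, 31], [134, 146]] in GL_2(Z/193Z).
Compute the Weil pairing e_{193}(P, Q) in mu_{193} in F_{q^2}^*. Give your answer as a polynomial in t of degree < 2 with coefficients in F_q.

e_{193}(aP+bQ,cP+dQ) = e_{193}(P,Q)^(ad-bc); with (a,b,c,d)=(64,31,134,146) this gives the det-193 law.
64*146 - 31*134 = 5190; reduced mod 193: det = 172, inverse 147.
(x,y)|->(55987239227265x+42466629810713,55987239227265y) sends E' to y^2=x^3+100526413587392*x+92414284872792.
Double-and-add over 11000001: 8-1 doublings, 3-1 additions; each step l_{T,T}/v_{2T} or l_{T,P'}/v at Q'+S for random S.
Result: e(P',Q') = 118691017439499 + 41457099895053*t.
Hence e(P,Q) = 89451804855821 + 41546686558338*t in F_{137517131211401^2}^*.

89451804855821 + 41546686558338*t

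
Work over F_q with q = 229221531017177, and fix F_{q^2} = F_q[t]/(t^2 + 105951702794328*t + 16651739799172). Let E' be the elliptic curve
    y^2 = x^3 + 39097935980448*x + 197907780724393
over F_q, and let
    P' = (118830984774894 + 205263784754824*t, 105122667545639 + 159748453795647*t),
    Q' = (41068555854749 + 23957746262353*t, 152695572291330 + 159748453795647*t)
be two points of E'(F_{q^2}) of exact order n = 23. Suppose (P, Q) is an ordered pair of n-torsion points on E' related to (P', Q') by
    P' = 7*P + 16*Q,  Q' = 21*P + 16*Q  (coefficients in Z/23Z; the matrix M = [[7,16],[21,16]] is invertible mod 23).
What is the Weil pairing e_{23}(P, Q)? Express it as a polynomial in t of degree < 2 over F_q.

Alternating bilinearity on E[23] (values in mu_{23} in F_{229221531017177^2}) gives e(P',Q') = e(P,Q)^det(M).
7*16 - 16*21 = -224; reduced mod 23: det = 6, inverse 4.
5-bit Miller (10111) on E'/F_{229221531017177} with a'=39097935980448, b'=197907780724393: accumulate tangent/chord ratios at Q'+S and P'+S'.
e_{23}(P',Q') = 170329939621628 + 36322305175536*t.
e_{23}(P,Q) = (170329939621628 + 36322305175536*t)^{4} = 166437598714678 + 50293057776974*t.

166437598714678 + 50293057776974*t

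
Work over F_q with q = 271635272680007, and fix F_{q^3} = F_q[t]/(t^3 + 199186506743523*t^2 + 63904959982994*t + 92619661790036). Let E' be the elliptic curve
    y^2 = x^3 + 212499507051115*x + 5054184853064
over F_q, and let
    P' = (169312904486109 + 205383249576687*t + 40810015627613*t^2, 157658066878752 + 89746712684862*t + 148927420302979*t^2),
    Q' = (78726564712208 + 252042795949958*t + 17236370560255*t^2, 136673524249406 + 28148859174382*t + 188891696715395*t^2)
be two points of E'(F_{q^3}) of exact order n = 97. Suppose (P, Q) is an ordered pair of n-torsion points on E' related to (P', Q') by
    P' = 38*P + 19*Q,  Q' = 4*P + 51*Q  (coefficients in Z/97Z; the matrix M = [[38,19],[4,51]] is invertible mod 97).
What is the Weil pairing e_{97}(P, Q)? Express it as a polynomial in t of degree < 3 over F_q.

Under M = [[38,19],[4,51]] in GL_2(Z/97), e_{97}(P',Q') = e_{97}(P,Q)^(38*51-19*4 mod 97).
Hence e(P,Q) = e(P',Q')^{46} where 46 = 19^{-1} mod 97.
n = 97 = (1100001)_2 (7 bits, wt 3); accumulate f_{97,P'}(Q'+S)/f_{97,P'}(S) along the 6-step ladder.
Miller gives e_{97}(P',Q') = 170564144347830 + 227344204662250*t + 132528619781312*t^2 in F_{271635272680007^3}.
e_{97}(P,Q) = (170564144347830 + 227344204662250*t + 132528619781312*t^2)^{46} = 80188944425065 + 74473780472239*t + 222885836100876*t^2.

80188944425065 + 74473780472239*t + 222885836100876*t^2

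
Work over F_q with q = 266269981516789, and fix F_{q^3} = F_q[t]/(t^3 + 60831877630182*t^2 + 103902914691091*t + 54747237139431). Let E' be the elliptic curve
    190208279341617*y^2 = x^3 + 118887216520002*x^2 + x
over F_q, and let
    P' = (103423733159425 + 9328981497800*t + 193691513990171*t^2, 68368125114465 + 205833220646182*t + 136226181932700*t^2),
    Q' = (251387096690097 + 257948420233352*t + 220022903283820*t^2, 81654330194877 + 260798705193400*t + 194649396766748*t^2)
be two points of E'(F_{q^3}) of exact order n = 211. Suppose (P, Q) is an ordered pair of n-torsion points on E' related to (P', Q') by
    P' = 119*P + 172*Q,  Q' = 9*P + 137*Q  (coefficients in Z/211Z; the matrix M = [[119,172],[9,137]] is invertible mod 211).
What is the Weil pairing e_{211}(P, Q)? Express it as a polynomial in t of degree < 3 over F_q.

19497666066017 + 246462985591082*t + 131704060879100*t^2

e_{211}(aP+bQ,cP+dQ) = e_{211}(P,Q)^(ad-bc); with (a,b,c,d)=(119,172,9,137) this gives the det-211 law.
Hence e(P,Q) = e(P',Q')^{14} where 14 = 196^{-1} mod 211.
Undo Montgomery via alpha=229356480043328, beta=41077992967153: (a',b')=(0,63602306652383) over F_{266269981516789}.
Build f_{211,P'} and f_{211,Q'} via the 8-bit ladder of 211=11010011_2; evaluate at shifted divisors; quotient in F_{266269981516789^3}.
Miller gives e_{211}(P',Q') = 225135221273843 + 120681643007940*t + 100229874648516*t^2 in F_{266269981516789^3}.
Finally e_{211}(P,Q) = 19497666066017 + 246462985591082*t + 131704060879100*t^2.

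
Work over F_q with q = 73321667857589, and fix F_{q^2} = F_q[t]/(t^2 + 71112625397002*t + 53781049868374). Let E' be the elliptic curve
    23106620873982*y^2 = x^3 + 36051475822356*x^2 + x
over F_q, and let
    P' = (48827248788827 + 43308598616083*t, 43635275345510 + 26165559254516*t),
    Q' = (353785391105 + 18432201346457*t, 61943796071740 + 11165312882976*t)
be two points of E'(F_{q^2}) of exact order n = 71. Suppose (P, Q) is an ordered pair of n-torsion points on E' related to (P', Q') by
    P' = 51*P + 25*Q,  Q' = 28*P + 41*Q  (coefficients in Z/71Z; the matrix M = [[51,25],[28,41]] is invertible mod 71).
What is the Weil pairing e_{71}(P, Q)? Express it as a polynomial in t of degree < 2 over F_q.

e_{71} is bilinear + alternating on E[71], so e_{71}(51*P + 25*Q, 28*P + 41*Q) = e_{71}(P,Q)^(51*41-25*28).
det(M) mod 71 = 42; its inverse in (Z/71)^* is 22 (check: 42*22 mod 71 = 1).
(x,y)|->(31798605543513x+43498715814311,31798605543513y) sends E' to y^2=x^3+12055186284936*x+64772269237843.
Build f_{71,P'} and f_{71,Q'} via the 7-bit ladder of 71=1000111_2; evaluate at shifted divisors; quotient in F_{73321667857589^2}.
Result: e(P',Q') = 70606889123234 + 7376265434851*t.
Thus e_{71}(P,Q) = 60570388769036 + 41904767183444*t.

60570388769036 + 41904767183444*t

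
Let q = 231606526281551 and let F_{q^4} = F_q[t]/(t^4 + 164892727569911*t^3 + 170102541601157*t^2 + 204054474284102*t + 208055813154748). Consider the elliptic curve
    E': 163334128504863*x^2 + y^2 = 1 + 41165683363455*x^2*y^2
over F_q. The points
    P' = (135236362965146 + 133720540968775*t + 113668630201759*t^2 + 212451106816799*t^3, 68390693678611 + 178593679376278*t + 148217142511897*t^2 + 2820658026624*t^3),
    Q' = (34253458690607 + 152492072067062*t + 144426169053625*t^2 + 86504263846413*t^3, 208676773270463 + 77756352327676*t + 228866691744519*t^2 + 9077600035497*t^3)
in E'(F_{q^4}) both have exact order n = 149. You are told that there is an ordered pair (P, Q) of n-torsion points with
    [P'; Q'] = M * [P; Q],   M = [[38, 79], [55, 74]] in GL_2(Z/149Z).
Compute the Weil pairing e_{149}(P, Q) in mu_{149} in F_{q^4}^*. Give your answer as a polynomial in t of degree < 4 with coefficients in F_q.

e_{149} is bilinear + alternating on E[149], so e_{149}(38*P + 79*Q, 55*P + 74*Q) = e_{149}(P,Q)^(38*74-79*55).
So e_{149}(P,Q) = e_{149}(P',Q')^{97}, since 106*97 = 1 mod 149.
Edwards->Montgomery: u=(1+y)/(1-y), v=u/x -> 43389643624777v^2=u^3+34312701224488u^2+u; then x_W=30542111285352u+34083301978053: y^2=x^3+7027275122730*x+126194568267608.
Double-and-add over 10010101: 8-1 doublings, 4-1 additions; each step l_{T,T}/v_{2T} or l_{T,P'}/v at Q'+S for random S.
Result: e(P',Q') = 115486210386855 + 51474031562635*t + 186925913103965*t^2 + 161302065355492*t^3.
Finally e_{149}(P,Q) = 205203601319057 + 39118352471112*t + 50382218300229*t^2 + 227472523825143*t^3.

205203601319057 + 39118352471112*t + 50382218300229*t^2 + 227472523825143*t^3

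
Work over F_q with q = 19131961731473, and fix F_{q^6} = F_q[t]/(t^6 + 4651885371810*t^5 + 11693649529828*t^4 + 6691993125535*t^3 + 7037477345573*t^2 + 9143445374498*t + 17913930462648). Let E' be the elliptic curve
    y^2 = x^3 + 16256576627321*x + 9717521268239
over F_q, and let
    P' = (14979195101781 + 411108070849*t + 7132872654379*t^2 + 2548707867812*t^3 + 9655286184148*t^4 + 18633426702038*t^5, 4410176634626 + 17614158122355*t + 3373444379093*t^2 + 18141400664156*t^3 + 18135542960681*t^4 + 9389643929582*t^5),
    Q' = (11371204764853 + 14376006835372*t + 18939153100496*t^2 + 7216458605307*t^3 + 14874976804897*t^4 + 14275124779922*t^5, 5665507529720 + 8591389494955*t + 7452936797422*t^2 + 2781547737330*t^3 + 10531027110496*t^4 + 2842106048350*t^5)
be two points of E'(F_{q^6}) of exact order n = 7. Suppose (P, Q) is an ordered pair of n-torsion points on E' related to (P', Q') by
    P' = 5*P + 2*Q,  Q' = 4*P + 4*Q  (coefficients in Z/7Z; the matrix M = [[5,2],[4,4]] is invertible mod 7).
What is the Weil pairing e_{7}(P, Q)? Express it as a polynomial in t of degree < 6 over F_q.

7646823173717 + 17550117209090*t + 6477368847771*t^2 + 8541463353201*t^3 + 10548892736216*t^4 + 6741325693693*t^5

e_{7} is bilinear + alternating on E[7], so e_{7}(5*P + 2*Q, 4*P + 4*Q) = e_{7}(P,Q)^(5*4-2*4).
5*4 - 2*4 = 12; reduced mod 7: det = 5, inverse 3.
n = 7 = (111)_2 (3 bits, wt 3); accumulate f_{7,P'}(Q'+S)/f_{7,P'}(S) along the 2-step ladder.
e_{7}(P',Q') = 6127645565563 + 17724286730643*t + 16716351562247*t^2 + 15580075043346*t^3 + 7486795621884*t^4 + 15528882867043*t^5.
Thus e_{7}(P,Q) = 7646823173717 + 17550117209090*t + 6477368847771*t^2 + 8541463353201*t^3 + 10548892736216*t^4 + 6741325693693*t^5.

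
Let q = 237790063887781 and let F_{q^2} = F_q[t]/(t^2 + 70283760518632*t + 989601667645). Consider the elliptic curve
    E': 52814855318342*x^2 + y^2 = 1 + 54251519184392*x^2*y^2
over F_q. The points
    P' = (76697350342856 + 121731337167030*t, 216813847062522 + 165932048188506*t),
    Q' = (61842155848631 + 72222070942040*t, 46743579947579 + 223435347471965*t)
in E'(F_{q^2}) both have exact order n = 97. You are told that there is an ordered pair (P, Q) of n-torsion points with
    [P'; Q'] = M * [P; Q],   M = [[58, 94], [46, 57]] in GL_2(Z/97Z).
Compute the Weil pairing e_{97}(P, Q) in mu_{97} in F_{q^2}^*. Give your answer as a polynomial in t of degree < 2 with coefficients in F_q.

229833451519789 + 82840738342392*t

Alternating bilinearity on E[97] (values in mu_{97} in F_{237790063887781^2}) gives e(P',Q') = e(P,Q)^det(M).
58*57 - 94*46 = -1018; reduced mod 97: det = 49, inverse 2.
Edwards a_E,d_E -> Montgomery A=106230294072617,B=200602098885041 -> Weierstrass 40481314871070,212573302952074 via alpha=97107750379716,beta=118535865977378.
n = 97 = (1100001)_2 (7 bits, wt 3); accumulate f_{97,P'}(Q'+S)/f_{97,P'}(S) along the 6-step ladder.
The quotient is 37561481933213 + 68496054227267*t.
Raise to 2: e(P,Q) = 229833451519789 + 82840738342392*t in mu_{97}.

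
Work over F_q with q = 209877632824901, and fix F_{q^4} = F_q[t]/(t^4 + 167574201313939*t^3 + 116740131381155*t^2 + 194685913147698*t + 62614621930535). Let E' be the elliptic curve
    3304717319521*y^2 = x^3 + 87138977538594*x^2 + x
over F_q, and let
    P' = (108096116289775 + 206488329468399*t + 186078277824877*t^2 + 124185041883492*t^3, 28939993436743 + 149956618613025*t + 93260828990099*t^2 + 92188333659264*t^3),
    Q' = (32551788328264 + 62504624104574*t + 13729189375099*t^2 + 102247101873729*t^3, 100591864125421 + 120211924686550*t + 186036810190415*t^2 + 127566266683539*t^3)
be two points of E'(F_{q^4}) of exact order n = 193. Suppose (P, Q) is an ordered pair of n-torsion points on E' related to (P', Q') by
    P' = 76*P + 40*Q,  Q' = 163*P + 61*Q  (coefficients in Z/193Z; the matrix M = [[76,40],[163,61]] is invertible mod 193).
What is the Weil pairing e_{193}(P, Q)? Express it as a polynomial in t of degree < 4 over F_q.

45007470162239 + 114387929580968*t + 62992651547039*t^2 + 53184967375214*t^3

Under M = [[76,40],[163,61]] in GL_2(Z/193), e_{193}(P',Q') = e_{193}(P,Q)^(76*61-40*163 mod 193).
det M = 76*61 - 40*163 = -1884 = 46 (mod 193); 46^{-1} = 21 (mod 193).
Undo Montgomery via alpha=54362283604191, beta=18945604873387: (a',b')=(153389445073370,109938886657689) over F_{209877632824901}.
Double-and-add over 11000001: 8-1 doublings, 3-1 additions; each step l_{T,T}/v_{2T} or l_{T,P'}/v at Q'+S for random S.
So e_{193}(P',Q') = 10317373537757 + 179072673457207*t + 77405587753775*t^2 + 156629282656858*t^3.
Raise to 21: e(P,Q) = 45007470162239 + 114387929580968*t + 62992651547039*t^2 + 53184967375214*t^3 in mu_{193}.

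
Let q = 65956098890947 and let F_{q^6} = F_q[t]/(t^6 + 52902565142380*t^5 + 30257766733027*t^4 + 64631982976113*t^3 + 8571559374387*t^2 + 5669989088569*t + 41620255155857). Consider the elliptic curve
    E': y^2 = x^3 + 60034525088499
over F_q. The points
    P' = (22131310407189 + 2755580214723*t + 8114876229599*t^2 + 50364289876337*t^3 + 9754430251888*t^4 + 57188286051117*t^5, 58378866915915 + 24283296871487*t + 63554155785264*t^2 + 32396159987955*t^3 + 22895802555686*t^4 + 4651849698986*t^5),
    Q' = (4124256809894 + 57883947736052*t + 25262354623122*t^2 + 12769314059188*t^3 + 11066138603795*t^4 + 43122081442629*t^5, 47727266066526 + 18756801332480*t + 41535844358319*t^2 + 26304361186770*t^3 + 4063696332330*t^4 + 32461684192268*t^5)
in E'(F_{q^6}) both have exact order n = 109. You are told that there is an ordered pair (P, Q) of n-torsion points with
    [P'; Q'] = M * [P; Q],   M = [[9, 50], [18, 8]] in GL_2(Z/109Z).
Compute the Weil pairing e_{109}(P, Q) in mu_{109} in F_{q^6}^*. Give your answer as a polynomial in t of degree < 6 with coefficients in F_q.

6212536991119 + 6388331456649*t + 33609983952664*t^2 + 20040361217293*t^3 + 54839950430904*t^4 + 20920670359200*t^5

The 109-Weil pairing on E[109] over F_{65956098890947} is alternating-bilinear: e_{109}(P',Q') = e_{109}(P,Q)^det(M).
Hence e(P,Q) = e(P',Q')^{57} where 57 = 44^{-1} mod 109.
n = 109 = (1101101)_2 (7 bits, wt 5); accumulate f_{109,P'}(Q'+S)/f_{109,P'}(S) along the 6-step ladder.
Result: e(P',Q') = 3947487917077 + 28944267277168*t + 24473233712501*t^2 + 60316396977813*t^3 + 1698612053682*t^4 + 60988449280823*t^5.
Raise to 57: e(P,Q) = 6212536991119 + 6388331456649*t + 33609983952664*t^2 + 20040361217293*t^3 + 54839950430904*t^4 + 20920670359200*t^5 in mu_{109}.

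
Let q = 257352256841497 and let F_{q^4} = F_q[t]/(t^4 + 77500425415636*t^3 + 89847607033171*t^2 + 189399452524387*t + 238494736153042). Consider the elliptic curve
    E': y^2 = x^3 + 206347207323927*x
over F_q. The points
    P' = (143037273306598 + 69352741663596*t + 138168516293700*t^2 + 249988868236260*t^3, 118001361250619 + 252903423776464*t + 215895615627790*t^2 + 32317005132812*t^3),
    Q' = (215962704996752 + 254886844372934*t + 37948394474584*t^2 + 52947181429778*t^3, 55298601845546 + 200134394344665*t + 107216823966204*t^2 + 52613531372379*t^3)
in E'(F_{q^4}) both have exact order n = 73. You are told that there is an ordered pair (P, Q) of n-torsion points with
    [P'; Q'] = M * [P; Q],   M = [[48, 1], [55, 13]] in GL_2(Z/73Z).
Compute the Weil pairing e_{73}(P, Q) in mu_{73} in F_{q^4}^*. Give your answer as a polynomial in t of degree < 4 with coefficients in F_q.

54957639025973 + 170504860755958*t + 252547041846321*t^2 + 135206651448286*t^3

Alternating bilinearity on E[73] (values in mu_{73} in F_{257352256841497^4}) gives e(P',Q') = e(P,Q)^det(M).
det(M) mod 73 = 58; its inverse in (Z/73)^* is 34 (check: 58*34 mod 73 = 1).
Run Miller on y^2=x^3+206347207323927*x over F_{257352256841497}: ladder 1001001 (7 bits); e = f_P(D_Q)/f_Q(D_P).
Result: e(P',Q') = 104749654953462 + 104128394592960*t + 98633407974879*t^2 + 171376121434445*t^3.
(104749654953462 + 104128394592960*t + 98633407974879*t^2 + 171376121434445*t^3)^{34} mod (257352256841497,f) = 54957639025973 + 170504860755958*t + 252547041846321*t^2 + 135206651448286*t^3.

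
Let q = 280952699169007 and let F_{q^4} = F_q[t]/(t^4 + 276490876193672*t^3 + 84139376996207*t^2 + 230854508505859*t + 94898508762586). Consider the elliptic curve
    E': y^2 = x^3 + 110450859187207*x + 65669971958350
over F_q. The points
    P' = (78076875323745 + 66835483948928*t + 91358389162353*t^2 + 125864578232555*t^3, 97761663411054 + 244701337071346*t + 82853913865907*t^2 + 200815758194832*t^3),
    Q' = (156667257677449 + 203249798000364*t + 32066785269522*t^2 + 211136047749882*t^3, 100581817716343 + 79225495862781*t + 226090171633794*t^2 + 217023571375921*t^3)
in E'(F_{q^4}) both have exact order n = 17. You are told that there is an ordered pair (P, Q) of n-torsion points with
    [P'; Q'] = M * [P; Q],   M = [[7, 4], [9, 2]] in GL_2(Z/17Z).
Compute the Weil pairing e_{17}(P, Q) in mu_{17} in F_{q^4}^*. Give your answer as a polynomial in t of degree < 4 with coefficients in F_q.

e_{17} is bilinear + alternating on E[17], so e_{17}(7*P + 4*Q, 9*P + 2*Q) = e_{17}(P,Q)^(7*2-4*9).
det(M) mod 17 = 12; its inverse in (Z/17)^* is 10 (check: 12*10 mod 17 = 1).
Build f_{17,P'} and f_{17,Q'} via the 5-bit ladder of 17=10001_2; evaluate at shifted divisors; quotient in F_{280952699169007^4}.
So e_{17}(P',Q') = 123370131691299 + 234397706957447*t + 77836694203934*t^2 + 92077825564031*t^3.
e_{17}(P,Q) = (123370131691299 + 234397706957447*t + 77836694203934*t^2 + 92077825564031*t^3)^{10} = 203103726314889 + 198117528994093*t + 129311625056322*t^2 + 105598579023096*t^3.

203103726314889 + 198117528994093*t + 129311625056322*t^2 + 105598579023096*t^3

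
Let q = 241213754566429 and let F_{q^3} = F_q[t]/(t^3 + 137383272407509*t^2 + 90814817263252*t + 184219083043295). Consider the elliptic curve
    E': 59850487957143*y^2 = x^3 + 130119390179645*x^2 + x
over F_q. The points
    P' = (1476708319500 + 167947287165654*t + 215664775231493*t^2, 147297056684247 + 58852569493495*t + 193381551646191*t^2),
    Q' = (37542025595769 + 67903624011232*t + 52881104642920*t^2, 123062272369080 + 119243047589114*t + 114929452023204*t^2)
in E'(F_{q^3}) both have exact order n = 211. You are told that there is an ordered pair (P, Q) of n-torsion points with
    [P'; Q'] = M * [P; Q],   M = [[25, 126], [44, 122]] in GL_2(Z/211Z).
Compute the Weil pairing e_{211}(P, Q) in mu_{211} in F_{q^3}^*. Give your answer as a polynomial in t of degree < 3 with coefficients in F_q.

205531237457629 + 3901006896679*t + 174689594397775*t^2

e_{211}(aP+bQ,cP+dQ) = e_{211}(P,Q)^(ad-bc); with (a,b,c,d)=(25,126,44,122) this gives the det-211 law.
Inverting 38 mod 211: 50. Thus e_{211}(P,Q) = e(P',Q')^{50}.
(x,y)|->(69282587013946x+170548767380395,69282587013946y) sends E' to y^2=x^3+18282897947188*x+223004085278416.
Miller loop for e_{211} over F_{241213754566429^3}: bits of 211 = 11010011; 7 double steps + 4 add steps, l/v at each.
So e_{211}(P',Q') = 26512178543175 + 95216533117589*t + 239145870355601*t^2.
(26512178543175 + 95216533117589*t + 239145870355601*t^2)^{50} mod (241213754566429,f) = 205531237457629 + 3901006896679*t + 174689594397775*t^2.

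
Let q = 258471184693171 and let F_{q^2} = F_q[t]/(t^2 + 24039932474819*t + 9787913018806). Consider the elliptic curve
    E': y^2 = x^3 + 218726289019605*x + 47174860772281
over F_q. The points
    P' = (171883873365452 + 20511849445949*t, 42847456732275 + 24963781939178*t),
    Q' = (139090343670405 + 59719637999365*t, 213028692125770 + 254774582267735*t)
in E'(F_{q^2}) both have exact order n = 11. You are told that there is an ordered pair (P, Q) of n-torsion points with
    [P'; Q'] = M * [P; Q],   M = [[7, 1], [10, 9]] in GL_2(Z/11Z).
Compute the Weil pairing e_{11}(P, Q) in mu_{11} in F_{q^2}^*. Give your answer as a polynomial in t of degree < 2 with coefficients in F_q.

e_{11}(aP+bQ,cP+dQ) = e_{11}(P,Q)^(ad-bc); with (a,b,c,d)=(7,1,10,9) this gives the det-11 law.
So e_{11}(P,Q) = e_{11}(P',Q')^{5}, since 9*5 = 1 mod 11.
Run Miller on y^2=x^3+218726289019605*x+47174860772281 over F_{258471184693171}: ladder 1011 (4 bits); e = f_P(D_Q)/f_Q(D_P).
e_{11}(P',Q') = 181063957537470 + 104438468566039*t.
Thus e_{11}(P,Q) = 176100693334711 + 128420437609627*t.

176100693334711 + 128420437609627*t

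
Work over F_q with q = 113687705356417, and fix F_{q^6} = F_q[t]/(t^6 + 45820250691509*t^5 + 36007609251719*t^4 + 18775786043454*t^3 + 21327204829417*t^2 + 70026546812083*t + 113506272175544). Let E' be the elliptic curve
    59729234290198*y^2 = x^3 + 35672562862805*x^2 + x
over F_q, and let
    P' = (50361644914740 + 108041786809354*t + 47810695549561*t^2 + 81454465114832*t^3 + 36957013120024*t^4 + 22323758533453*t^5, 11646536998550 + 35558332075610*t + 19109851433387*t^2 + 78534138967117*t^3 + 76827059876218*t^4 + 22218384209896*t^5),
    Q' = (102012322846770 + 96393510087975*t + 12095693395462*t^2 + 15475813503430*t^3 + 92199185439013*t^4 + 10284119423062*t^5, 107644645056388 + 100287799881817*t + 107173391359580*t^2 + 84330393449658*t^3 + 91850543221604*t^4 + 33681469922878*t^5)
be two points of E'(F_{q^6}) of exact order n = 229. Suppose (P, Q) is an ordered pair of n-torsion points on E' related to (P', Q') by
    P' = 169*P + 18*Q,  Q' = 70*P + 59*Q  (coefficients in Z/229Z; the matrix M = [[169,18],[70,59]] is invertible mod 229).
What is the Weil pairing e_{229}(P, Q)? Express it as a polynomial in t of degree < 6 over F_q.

55326934417871 + 107840802910684*t + 964046512488*t^2 + 65158010918947*t^3 + 65408826269528*t^4 + 75608208711514*t^5

The 229-Weil pairing on E[229] over F_{113687705356417} is alternating-bilinear: e_{229}(P',Q') = e_{229}(P,Q)^det(M).
Hence e(P,Q) = e(P',Q')^{51} where 51 = 9^{-1} mod 229.
Undo Montgomery via alpha=90074380057944, beta=6260820695678: (a',b')=(13712841076731,67000135203524) over F_{113687705356417}.
Double-and-add over 11100101: 8-1 doublings, 5-1 additions; each step l_{T,T}/v_{2T} or l_{T,P'}/v at Q'+S for random S.
The quotient is 12343618107040 + 68223842313790*t + 112073938080389*t^2 + 101948232082864*t^3 + 109316463810372*t^4 + 102510691391033*t^5.
Hence e(P,Q) = 55326934417871 + 107840802910684*t + 964046512488*t^2 + 65158010918947*t^3 + 65408826269528*t^4 + 75608208711514*t^5 in F_{113687705356417^6}^*.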